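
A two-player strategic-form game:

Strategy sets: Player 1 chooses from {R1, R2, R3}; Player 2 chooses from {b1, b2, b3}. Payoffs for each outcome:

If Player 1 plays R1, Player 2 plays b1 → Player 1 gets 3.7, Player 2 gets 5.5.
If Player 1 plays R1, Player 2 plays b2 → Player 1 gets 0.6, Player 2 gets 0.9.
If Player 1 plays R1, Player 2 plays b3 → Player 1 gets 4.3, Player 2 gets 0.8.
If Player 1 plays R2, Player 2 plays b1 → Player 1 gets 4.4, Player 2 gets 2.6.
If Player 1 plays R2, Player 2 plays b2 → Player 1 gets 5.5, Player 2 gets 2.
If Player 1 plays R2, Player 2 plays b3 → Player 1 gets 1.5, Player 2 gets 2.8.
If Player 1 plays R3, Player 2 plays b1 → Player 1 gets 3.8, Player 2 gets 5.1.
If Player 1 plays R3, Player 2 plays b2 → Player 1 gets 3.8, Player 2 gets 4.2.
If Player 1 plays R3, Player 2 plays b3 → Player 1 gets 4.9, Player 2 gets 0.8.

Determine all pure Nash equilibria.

none

Player 1 against b1: payoffs 3.7, 4.4, 3.8 → best response R2.
Player 1 against b2: payoffs 0.6, 5.5, 3.8 → best response R2.
Player 1 against b3: payoffs 4.3, 1.5, 4.9 → best response R3.
Player 2 against R1: payoffs 5.5, 0.9, 0.8 → best response b1.
Player 2 against R2: payoffs 2.6, 2, 2.8 → best response b3.
Player 2 against R3: payoffs 5.1, 4.2, 0.8 → best response b1.
No profile is a mutual best response for all players.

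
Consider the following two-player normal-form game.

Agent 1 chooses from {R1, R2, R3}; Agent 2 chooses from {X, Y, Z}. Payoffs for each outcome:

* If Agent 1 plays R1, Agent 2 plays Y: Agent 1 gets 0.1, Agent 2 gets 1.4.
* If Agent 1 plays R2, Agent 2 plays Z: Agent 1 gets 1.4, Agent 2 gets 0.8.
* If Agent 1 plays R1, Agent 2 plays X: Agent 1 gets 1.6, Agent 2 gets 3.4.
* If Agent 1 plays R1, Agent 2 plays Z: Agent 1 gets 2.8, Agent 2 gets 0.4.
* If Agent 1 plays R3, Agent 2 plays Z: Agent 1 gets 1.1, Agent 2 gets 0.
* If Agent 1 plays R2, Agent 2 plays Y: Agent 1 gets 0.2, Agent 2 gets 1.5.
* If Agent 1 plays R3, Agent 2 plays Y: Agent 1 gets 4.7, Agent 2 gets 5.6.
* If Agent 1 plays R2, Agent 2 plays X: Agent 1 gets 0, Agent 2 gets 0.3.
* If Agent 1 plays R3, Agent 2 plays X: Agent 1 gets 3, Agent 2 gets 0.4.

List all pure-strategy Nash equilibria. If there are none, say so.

The unique pure-strategy Nash equilibrium is (R3, Y).

Agent 1 against X: payoffs 1.6, 0, 3 → best response R3.
Agent 1 against Y: payoffs 0.1, 0.2, 4.7 → best response R3.
Agent 1 against Z: payoffs 2.8, 1.4, 1.1 → best response R1.
Agent 2 against R1: payoffs 3.4, 1.4, 0.4 → best response X.
Agent 2 against R2: payoffs 0.3, 1.5, 0.8 → best response Y.
Agent 2 against R3: payoffs 0.4, 5.6, 0 → best response Y.
Mutual best responses: (R3, Y).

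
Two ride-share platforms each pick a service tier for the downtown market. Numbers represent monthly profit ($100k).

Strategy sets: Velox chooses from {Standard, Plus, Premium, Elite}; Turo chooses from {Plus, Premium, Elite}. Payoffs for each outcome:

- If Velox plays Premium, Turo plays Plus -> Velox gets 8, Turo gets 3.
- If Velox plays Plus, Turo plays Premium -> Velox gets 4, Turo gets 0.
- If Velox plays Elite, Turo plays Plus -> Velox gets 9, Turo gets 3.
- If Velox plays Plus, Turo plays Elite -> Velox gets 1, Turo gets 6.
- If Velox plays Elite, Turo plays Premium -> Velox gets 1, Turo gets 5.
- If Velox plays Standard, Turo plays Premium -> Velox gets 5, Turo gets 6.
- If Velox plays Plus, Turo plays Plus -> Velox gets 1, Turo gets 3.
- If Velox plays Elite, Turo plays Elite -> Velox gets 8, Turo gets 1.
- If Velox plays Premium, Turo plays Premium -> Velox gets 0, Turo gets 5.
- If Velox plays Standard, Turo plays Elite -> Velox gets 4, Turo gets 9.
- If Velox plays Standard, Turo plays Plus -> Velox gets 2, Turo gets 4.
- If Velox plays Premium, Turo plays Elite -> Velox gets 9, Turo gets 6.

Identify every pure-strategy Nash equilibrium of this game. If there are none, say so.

(Standard, Plus): Velox can switch to Premium (2 → 8). Not NE.
(Standard, Premium): Turo can switch to Elite (6 → 9). Not NE.
(Standard, Elite): Velox can switch to Premium (4 → 9). Not NE.
(Plus, Plus): Velox can switch to Standard (1 → 2). Not NE.
(Plus, Premium): Velox can switch to Standard (4 → 5). Not NE.
(Plus, Elite): Velox can switch to Standard (1 → 4). Not NE.
(Premium, Plus): Velox can switch to Elite (8 → 9). Not NE.
(Premium, Premium): Velox can switch to Standard (0 → 5). Not NE.
(Premium, Elite): Velox gets 9, best alternative 8; Turo gets 6, best alternative 5. No profitable deviation — NE.
(The remaining 3 profiles each have a profitable deviation by the same check.)

Pure NE: (Premium, Elite)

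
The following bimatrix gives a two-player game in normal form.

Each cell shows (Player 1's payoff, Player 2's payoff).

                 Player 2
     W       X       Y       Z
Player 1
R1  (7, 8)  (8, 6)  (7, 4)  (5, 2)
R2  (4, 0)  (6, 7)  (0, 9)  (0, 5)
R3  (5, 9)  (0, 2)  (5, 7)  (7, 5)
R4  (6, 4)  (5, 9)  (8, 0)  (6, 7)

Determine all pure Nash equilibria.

The unique pure-strategy Nash equilibrium is (R1, W).

For each player, find the best response to each opponent profile; mutual best responses are the pure NE.
Player 1 against W: payoffs 7, 4, 5, 6 → best response R1.
Player 1 against X: payoffs 8, 6, 0, 5 → best response R1.
Player 1 against Y: payoffs 7, 0, 5, 8 → best response R4.
Player 1 against Z: payoffs 5, 0, 7, 6 → best response R3.
Player 2 against R1: payoffs 8, 6, 4, 2 → best response W.
Player 2 against R2: payoffs 0, 7, 9, 5 → best response Y.
Player 2 against R3: payoffs 9, 2, 7, 5 → best response W.
Player 2 against R4: payoffs 4, 9, 0, 7 → best response X.
Mutual best responses: (R1, W).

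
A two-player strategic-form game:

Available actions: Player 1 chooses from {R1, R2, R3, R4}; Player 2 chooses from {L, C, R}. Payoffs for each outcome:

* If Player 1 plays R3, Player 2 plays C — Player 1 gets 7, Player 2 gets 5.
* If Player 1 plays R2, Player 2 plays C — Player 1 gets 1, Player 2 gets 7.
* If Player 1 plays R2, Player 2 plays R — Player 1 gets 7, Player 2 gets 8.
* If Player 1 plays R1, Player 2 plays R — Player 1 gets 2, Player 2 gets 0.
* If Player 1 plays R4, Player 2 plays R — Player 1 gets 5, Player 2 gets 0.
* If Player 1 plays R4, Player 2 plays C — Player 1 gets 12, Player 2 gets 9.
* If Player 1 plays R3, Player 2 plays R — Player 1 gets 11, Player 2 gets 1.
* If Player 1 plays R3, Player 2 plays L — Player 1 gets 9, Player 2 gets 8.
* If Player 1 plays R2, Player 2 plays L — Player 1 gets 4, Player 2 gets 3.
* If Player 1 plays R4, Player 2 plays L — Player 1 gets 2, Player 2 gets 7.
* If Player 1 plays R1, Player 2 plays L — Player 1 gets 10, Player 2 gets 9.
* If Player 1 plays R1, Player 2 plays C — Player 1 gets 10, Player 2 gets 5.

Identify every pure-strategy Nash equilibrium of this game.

For each strategy profile, look for a profitable unilateral deviation.
(R1, L): Player 1 gets 10, best alternative 9; Player 2 gets 9, best alternative 5. No profitable deviation — NE.
(R1, C): Player 1 can switch to R4 (10 → 12). Not NE.
(R1, R): Player 1 can switch to R2 (2 → 7). Not NE.
(R2, L): Player 1 can switch to R1 (4 → 10). Not NE.
(R2, C): Player 1 can switch to R1 (1 → 10). Not NE.
(R2, R): Player 1 can switch to R3 (7 → 11). Not NE.
(R3, L): Player 1 can switch to R1 (9 → 10). Not NE.
(R4, C): Player 1 gets 12, best alternative 10; Player 2 gets 9, best alternative 7. No profitable deviation — NE.
(The remaining 4 profiles each have a profitable deviation by the same check.)

The pure Nash equilibria are (R1, L), (R4, C).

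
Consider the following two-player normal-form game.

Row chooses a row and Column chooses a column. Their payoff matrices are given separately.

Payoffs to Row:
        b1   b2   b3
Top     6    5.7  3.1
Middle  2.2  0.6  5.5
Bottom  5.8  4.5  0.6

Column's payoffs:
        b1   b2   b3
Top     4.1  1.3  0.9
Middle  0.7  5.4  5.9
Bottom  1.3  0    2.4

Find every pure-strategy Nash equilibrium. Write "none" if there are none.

(Top, b1) and (Middle, b3)

Mark each player's best response to every combination of opponents' strategies; a profile where every player is best-responding is a pure Nash equilibrium.
Row against b1: payoffs 6, 2.2, 5.8 → best response Top.
Row against b2: payoffs 5.7, 0.6, 4.5 → best response Top.
Row against b3: payoffs 3.1, 5.5, 0.6 → best response Middle.
Column against Top: payoffs 4.1, 1.3, 0.9 → best response b1.
Column against Middle: payoffs 0.7, 5.4, 5.9 → best response b3.
Column against Bottom: payoffs 1.3, 0, 2.4 → best response b3.
Mutual best responses: (Top, b1); (Middle, b3).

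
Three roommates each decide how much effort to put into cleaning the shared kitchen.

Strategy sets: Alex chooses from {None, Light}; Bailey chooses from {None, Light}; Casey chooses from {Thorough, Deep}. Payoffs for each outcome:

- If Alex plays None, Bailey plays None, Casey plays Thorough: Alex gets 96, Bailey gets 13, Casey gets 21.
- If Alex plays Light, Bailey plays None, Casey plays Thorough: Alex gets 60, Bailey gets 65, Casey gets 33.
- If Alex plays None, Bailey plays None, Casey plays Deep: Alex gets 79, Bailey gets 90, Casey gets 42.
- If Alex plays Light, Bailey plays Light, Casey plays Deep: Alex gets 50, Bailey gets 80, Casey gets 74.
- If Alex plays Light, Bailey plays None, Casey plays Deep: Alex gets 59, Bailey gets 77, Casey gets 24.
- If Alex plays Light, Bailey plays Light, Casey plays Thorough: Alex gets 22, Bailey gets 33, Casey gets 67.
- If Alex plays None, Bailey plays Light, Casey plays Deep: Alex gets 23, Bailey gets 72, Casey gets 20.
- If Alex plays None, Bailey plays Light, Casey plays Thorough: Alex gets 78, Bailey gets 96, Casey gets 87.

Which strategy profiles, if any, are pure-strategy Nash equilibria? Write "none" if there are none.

(None, None, Thorough): Bailey can switch to Light (13 → 96). Not NE.
(None, None, Deep): Alex gets 79, best alternative 59; Bailey gets 90, best alternative 72; Casey gets 42, best alternative 21. No profitable deviation — NE.
(None, Light, Thorough): Alex gets 78, best alternative 22; Bailey gets 96, best alternative 13; Casey gets 87, best alternative 20. No profitable deviation — NE.
(None, Light, Deep): Alex can switch to Light (23 → 50). Not NE.
(Light, None, Thorough): Alex can switch to None (60 → 96). Not NE.
(Light, None, Deep): Alex can switch to None (59 → 79). Not NE.
(Light, Light, Thorough): Alex can switch to None (22 → 78). Not NE.
(Light, Light, Deep): Alex gets 50, best alternative 23; Bailey gets 80, best alternative 77; Casey gets 74, best alternative 67. No profitable deviation — NE.

(None, None, Deep); (None, Light, Thorough); (Light, Light, Deep)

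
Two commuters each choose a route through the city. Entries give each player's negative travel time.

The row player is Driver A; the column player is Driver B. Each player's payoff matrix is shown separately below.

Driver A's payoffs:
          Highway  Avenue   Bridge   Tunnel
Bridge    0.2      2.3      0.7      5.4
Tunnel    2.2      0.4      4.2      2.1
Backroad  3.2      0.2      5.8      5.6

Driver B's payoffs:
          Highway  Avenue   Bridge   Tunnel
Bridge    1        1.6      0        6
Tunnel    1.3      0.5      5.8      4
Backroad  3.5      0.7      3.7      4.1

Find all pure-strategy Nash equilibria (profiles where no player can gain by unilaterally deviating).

The unique pure-strategy Nash equilibrium is (Backroad, Tunnel).

(Bridge, Highway): Driver A can switch to Tunnel (0.2 → 2.2). Not NE.
(Bridge, Avenue): Driver B can switch to Tunnel (1.6 → 6). Not NE.
(Bridge, Bridge): Driver A can switch to Tunnel (0.7 → 4.2). Not NE.
(Bridge, Tunnel): Driver A can switch to Backroad (5.4 → 5.6). Not NE.
(Tunnel, Highway): Driver A can switch to Backroad (2.2 → 3.2). Not NE.
(Tunnel, Avenue): Driver A can switch to Bridge (0.4 → 2.3). Not NE.
(Backroad, Tunnel): Driver A gets 5.6, best alternative 5.4; Driver B gets 4.1, best alternative 3.7. No profitable deviation — NE.
(The remaining 5 profiles each have a profitable deviation by the same check.)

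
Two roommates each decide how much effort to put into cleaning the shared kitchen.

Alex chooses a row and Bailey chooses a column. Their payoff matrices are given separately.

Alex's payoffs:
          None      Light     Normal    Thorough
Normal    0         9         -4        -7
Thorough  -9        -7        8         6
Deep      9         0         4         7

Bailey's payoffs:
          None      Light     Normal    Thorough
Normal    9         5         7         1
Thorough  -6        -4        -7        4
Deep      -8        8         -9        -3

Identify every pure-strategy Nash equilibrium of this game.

Alex against None: payoffs 0, -9, 9 → best response Deep.
Alex against Light: payoffs 9, -7, 0 → best response Normal.
Alex against Normal: payoffs -4, 8, 4 → best response Thorough.
Alex against Thorough: payoffs -7, 6, 7 → best response Deep.
Bailey against Normal: payoffs 9, 5, 7, 1 → best response None.
Bailey against Thorough: payoffs -6, -4, -7, 4 → best response Thorough.
Bailey against Deep: payoffs -8, 8, -9, -3 → best response Light.
No profile is a mutual best response for all players.

none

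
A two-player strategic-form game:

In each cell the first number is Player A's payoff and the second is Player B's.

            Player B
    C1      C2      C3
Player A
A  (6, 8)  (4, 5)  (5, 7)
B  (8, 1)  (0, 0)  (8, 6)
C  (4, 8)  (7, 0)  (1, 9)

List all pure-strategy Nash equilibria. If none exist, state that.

(B, C3)

For each strategy profile, look for a profitable unilateral deviation.
(A, C1): Player A can switch to B (6 → 8). Not NE.
(A, C2): Player A can switch to C (4 → 7). Not NE.
(A, C3): Player A can switch to B (5 → 8). Not NE.
(B, C1): Player B can switch to C3 (1 → 6). Not NE.
(B, C2): Player A can switch to A (0 → 4). Not NE.
(B, C3): Player A gets 8, best alternative 5; Player B gets 6, best alternative 1. No profitable deviation — NE.
(C, C1): Player A can switch to A (4 → 6). Not NE.
(The remaining 2 profiles each have a profitable deviation by the same check.)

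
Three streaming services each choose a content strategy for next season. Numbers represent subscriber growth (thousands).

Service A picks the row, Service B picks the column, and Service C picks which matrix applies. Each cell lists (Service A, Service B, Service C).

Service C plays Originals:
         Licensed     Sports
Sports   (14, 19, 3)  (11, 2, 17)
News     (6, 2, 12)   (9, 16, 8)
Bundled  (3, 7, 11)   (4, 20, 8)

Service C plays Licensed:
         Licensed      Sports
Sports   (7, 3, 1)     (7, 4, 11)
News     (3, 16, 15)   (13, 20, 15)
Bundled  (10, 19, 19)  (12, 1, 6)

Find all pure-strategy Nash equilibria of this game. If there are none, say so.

Service A against (Licensed, Originals): payoffs 14, 6, 3 → best response Sports.
Service A against (Licensed, Licensed): payoffs 7, 3, 10 → best response Bundled.
Service A against (Sports, Originals): payoffs 11, 9, 4 → best response Sports.
Service A against (Sports, Licensed): payoffs 7, 13, 12 → best response News.
Service B against (Sports, Originals): payoffs 19, 2 → best response Licensed.
Service B against (Sports, Licensed): payoffs 3, 4 → best response Sports.
Service B against (News, Originals): payoffs 2, 16 → best response Sports.
Service B against (News, Licensed): payoffs 16, 20 → best response Sports.
Service B against (Bundled, Originals): payoffs 7, 20 → best response Sports.
Service B against (Bundled, Licensed): payoffs 19, 1 → best response Licensed.
Service C against (Sports, Licensed): payoffs 3, 1 → best response Originals.
Service C against (Sports, Sports): payoffs 17, 11 → best response Originals.
Service C against (News, Licensed): payoffs 12, 15 → best response Licensed.
Service C against (News, Sports): payoffs 8, 15 → best response Licensed.
Service C against (Bundled, Licensed): payoffs 11, 19 → best response Licensed.
Service C against (Bundled, Sports): payoffs 8, 6 → best response Originals.
Mutual best responses: (Sports, Licensed, Originals); (News, Sports, Licensed); (Bundled, Licensed, Licensed).

(Sports, Licensed, Originals), (News, Sports, Licensed), (Bundled, Licensed, Licensed)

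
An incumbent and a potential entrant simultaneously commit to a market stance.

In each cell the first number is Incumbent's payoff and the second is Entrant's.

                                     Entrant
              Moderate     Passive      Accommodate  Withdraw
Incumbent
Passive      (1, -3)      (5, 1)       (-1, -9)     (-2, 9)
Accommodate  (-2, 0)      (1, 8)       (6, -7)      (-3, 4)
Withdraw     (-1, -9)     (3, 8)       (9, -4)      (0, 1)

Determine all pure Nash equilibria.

Mark each player's best response to every combination of opponents' strategies; a profile where every player is best-responding is a pure Nash equilibrium.
Incumbent against Moderate: payoffs 1, -2, -1 → best response Passive.
Incumbent against Passive: payoffs 5, 1, 3 → best response Passive.
Incumbent against Accommodate: payoffs -1, 6, 9 → best response Withdraw.
Incumbent against Withdraw: payoffs -2, -3, 0 → best response Withdraw.
Entrant against Passive: payoffs -3, 1, -9, 9 → best response Withdraw.
Entrant against Accommodate: payoffs 0, 8, -7, 4 → best response Passive.
Entrant against Withdraw: payoffs -9, 8, -4, 1 → best response Passive.
No profile is a mutual best response for all players.

No pure-strategy Nash equilibrium.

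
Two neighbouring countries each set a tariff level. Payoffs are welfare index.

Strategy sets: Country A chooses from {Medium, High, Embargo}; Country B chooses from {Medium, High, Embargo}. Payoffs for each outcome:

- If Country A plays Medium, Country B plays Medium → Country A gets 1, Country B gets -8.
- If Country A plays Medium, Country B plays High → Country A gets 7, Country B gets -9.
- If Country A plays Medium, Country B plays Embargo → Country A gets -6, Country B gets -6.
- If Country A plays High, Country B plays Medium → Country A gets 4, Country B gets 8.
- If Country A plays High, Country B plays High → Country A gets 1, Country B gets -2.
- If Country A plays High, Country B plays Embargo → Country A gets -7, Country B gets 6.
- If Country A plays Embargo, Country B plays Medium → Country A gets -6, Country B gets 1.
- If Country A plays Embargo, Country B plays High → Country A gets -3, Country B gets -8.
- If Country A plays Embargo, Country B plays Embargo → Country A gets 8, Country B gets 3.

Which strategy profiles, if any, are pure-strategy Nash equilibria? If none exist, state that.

(High, Medium); (Embargo, Embargo)

(Medium, Medium): Country A can switch to High (1 → 4). Not NE.
(Medium, High): Country B can switch to Medium (-9 → -8). Not NE.
(Medium, Embargo): Country A can switch to Embargo (-6 → 8). Not NE.
(High, Medium): Country A gets 4, best alternative 1; Country B gets 8, best alternative 6. No profitable deviation — NE.
(High, High): Country A can switch to Medium (1 → 7). Not NE.
(High, Embargo): Country A can switch to Medium (-7 → -6). Not NE.
(Embargo, Medium): Country A can switch to Medium (-6 → 1). Not NE.
(Embargo, Embargo): Country A gets 8, best alternative -6; Country B gets 3, best alternative 1. No profitable deviation — NE.
(The remaining 1 profile has a profitable deviation by the same check.)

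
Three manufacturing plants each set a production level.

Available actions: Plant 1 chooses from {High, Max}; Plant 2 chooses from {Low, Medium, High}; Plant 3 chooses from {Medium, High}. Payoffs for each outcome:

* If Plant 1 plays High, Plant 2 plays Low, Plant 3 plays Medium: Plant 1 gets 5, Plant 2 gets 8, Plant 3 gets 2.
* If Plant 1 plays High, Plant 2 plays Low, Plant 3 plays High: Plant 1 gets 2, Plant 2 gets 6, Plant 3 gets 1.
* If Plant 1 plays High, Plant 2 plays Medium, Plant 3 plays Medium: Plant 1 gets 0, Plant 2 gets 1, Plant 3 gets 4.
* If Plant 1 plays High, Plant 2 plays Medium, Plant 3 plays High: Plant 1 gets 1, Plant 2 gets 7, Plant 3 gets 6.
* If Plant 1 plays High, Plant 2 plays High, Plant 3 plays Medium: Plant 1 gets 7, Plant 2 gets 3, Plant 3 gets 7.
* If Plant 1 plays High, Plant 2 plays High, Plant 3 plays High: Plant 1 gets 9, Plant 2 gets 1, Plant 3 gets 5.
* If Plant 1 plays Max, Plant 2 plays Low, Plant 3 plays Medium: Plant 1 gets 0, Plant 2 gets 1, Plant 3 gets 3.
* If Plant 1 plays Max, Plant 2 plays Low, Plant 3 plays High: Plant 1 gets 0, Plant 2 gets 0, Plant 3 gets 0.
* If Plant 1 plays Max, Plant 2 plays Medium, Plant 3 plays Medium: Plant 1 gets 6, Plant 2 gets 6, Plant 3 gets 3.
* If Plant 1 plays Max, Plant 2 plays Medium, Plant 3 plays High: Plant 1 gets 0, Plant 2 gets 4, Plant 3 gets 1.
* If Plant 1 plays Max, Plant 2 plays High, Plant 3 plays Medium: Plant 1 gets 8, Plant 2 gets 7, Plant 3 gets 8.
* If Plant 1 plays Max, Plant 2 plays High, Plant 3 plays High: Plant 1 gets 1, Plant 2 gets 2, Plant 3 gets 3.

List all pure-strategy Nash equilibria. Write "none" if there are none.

(High, Low, Medium); (High, Medium, High); (Max, High, Medium)

Plant 1 against (Low, Medium): payoffs 5, 0 → best response High.
Plant 1 against (Low, High): payoffs 2, 0 → best response High.
Plant 1 against (Medium, Medium): payoffs 0, 6 → best response Max.
Plant 1 against (Medium, High): payoffs 1, 0 → best response High.
Plant 1 against (High, Medium): payoffs 7, 8 → best response Max.
Plant 1 against (High, High): payoffs 9, 1 → best response High.
Plant 2 against (High, Medium): payoffs 8, 1, 3 → best response Low.
Plant 2 against (High, High): payoffs 6, 7, 1 → best response Medium.
Plant 2 against (Max, Medium): payoffs 1, 6, 7 → best response High.
Plant 2 against (Max, High): payoffs 0, 4, 2 → best response Medium.
Plant 3 against (High, Low): payoffs 2, 1 → best response Medium.
Plant 3 against (High, Medium): payoffs 4, 6 → best response High.
Plant 3 against (High, High): payoffs 7, 5 → best response Medium.
Plant 3 against (Max, Low): payoffs 3, 0 → best response Medium.
Plant 3 against (Max, Medium): payoffs 3, 1 → best response Medium.
Plant 3 against (Max, High): payoffs 8, 3 → best response Medium.
Mutual best responses: (High, Low, Medium); (High, Medium, High); (Max, High, Medium).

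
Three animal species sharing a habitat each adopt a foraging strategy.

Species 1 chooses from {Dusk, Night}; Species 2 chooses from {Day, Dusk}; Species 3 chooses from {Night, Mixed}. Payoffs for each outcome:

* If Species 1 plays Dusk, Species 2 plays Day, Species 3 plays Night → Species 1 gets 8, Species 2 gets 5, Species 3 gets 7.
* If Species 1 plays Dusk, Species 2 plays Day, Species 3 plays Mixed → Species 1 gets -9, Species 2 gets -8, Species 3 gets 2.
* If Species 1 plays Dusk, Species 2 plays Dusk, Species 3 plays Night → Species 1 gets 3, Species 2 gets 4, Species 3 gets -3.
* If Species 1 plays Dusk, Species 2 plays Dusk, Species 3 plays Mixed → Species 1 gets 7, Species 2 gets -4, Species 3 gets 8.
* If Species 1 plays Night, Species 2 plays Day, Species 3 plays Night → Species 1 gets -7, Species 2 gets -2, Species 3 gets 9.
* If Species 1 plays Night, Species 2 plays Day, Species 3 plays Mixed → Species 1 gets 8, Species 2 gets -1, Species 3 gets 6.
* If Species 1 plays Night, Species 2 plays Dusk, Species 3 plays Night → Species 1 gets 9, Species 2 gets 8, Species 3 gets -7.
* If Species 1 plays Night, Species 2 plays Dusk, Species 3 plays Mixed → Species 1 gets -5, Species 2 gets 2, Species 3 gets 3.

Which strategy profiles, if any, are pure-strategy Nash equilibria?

Check each profile: it is a Nash equilibrium iff no player can strictly gain by switching unilaterally.
(Dusk, Day, Night): Species 1 gets 8, best alternative -7; Species 2 gets 5, best alternative 4; Species 3 gets 7, best alternative 2. No profitable deviation — NE.
(Dusk, Day, Mixed): Species 1 can switch to Night (-9 → 8). Not NE.
(Dusk, Dusk, Night): Species 1 can switch to Night (3 → 9). Not NE.
(Dusk, Dusk, Mixed): Species 1 gets 7, best alternative -5; Species 2 gets -4, best alternative -8; Species 3 gets 8, best alternative -3. No profitable deviation — NE.
(Night, Day, Night): Species 1 can switch to Dusk (-7 → 8). Not NE.
(Night, Day, Mixed): Species 2 can switch to Dusk (-1 → 2). Not NE.
(Night, Dusk, Night): Species 3 can switch to Mixed (-7 → 3). Not NE.
(Night, Dusk, Mixed): Species 1 can switch to Dusk (-5 → 7). Not NE.

Pure-strategy Nash equilibria: (Dusk, Day, Night); (Dusk, Dusk, Mixed)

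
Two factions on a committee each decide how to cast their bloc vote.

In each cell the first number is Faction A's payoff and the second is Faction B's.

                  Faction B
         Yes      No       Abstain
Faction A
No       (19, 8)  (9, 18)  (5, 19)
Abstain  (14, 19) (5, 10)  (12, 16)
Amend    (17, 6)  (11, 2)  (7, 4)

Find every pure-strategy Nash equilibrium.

This game has no pure Nash equilibrium.

(No, Yes): Faction B can switch to No (8 → 18). Not NE.
(No, No): Faction A can switch to Amend (9 → 11). Not NE.
(No, Abstain): Faction A can switch to Abstain (5 → 12). Not NE.
(Abstain, Yes): Faction A can switch to No (14 → 19). Not NE.
(Abstain, No): Faction A can switch to No (5 → 9). Not NE.
(Abstain, Abstain): Faction B can switch to Yes (16 → 19). Not NE.
(The remaining 3 profiles each have a profitable deviation by the same check.)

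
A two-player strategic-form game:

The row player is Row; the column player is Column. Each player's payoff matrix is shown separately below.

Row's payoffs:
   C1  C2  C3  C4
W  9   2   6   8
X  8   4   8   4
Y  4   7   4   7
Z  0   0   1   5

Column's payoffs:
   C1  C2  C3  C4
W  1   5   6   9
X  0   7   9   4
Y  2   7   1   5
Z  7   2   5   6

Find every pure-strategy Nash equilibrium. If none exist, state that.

The pure Nash equilibria are (W, C4) and (X, C3) and (Y, C2).

Row against C1: payoffs 9, 8, 4, 0 → best response W.
Row against C2: payoffs 2, 4, 7, 0 → best response Y.
Row against C3: payoffs 6, 8, 4, 1 → best response X.
Row against C4: payoffs 8, 4, 7, 5 → best response W.
Column against W: payoffs 1, 5, 6, 9 → best response C4.
Column against X: payoffs 0, 7, 9, 4 → best response C3.
Column against Y: payoffs 2, 7, 1, 5 → best response C2.
Column against Z: payoffs 7, 2, 5, 6 → best response C1.
Mutual best responses: (W, C4); (X, C3); (Y, C2).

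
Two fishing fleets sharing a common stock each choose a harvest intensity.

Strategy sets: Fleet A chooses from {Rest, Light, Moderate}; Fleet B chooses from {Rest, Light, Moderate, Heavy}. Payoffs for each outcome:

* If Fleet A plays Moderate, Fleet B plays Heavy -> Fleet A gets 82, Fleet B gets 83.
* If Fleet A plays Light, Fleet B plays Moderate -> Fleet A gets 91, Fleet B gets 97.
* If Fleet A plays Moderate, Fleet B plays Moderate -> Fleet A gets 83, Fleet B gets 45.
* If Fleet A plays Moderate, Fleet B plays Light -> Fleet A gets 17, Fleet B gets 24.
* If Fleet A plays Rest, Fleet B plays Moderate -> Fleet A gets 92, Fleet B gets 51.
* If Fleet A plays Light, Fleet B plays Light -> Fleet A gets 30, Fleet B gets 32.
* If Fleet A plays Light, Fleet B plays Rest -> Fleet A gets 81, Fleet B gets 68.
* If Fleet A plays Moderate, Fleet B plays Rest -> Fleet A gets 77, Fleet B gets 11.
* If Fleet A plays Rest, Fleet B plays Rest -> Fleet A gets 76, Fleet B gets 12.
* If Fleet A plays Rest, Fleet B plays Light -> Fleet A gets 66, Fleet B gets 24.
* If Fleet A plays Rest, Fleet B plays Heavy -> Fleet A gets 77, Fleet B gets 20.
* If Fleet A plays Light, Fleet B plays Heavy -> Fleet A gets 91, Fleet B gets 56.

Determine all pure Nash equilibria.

(Rest, Moderate)

Check each profile: it is a Nash equilibrium iff no player can strictly gain by switching unilaterally.
(Rest, Rest): Fleet A can switch to Light (76 → 81). Not NE.
(Rest, Light): Fleet B can switch to Moderate (24 → 51). Not NE.
(Rest, Moderate): Fleet A gets 92, best alternative 91; Fleet B gets 51, best alternative 24. No profitable deviation — NE.
(Rest, Heavy): Fleet A can switch to Light (77 → 91). Not NE.
(Light, Rest): Fleet B can switch to Moderate (68 → 97). Not NE.
(Light, Light): Fleet A can switch to Rest (30 → 66). Not NE.
(Light, Moderate): Fleet A can switch to Rest (91 → 92). Not NE.
(Light, Heavy): Fleet B can switch to Rest (56 → 68). Not NE.
(Moderate, Rest): Fleet A can switch to Light (77 → 81). Not NE.
(The remaining 3 profiles each have a profitable deviation by the same check.)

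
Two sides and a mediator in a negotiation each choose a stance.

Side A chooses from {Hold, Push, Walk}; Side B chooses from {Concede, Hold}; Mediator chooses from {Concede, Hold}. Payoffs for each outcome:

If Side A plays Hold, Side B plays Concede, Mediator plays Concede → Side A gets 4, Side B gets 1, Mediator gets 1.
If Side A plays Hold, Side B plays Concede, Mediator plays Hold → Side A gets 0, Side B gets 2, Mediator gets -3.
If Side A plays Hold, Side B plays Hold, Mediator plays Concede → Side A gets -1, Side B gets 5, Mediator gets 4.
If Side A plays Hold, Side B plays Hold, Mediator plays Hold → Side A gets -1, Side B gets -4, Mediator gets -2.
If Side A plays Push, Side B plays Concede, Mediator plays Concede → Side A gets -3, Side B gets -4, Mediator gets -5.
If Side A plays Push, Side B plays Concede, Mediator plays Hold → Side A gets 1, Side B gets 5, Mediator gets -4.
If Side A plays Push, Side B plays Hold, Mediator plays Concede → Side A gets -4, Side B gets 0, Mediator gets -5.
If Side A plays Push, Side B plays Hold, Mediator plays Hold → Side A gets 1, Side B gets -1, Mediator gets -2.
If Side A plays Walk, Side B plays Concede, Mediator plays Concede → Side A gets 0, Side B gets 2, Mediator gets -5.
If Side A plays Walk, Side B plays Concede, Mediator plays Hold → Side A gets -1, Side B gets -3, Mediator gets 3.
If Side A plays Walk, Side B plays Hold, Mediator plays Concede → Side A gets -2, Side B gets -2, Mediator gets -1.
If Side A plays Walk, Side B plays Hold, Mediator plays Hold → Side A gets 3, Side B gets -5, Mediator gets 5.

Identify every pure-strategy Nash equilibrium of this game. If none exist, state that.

Pure-strategy Nash equilibria: (Hold, Hold, Concede), (Push, Concede, Hold)

Side A against (Concede, Concede): payoffs 4, -3, 0 → best response Hold.
Side A against (Concede, Hold): payoffs 0, 1, -1 → best response Push.
Side A against (Hold, Concede): payoffs -1, -4, -2 → best response Hold.
Side A against (Hold, Hold): payoffs -1, 1, 3 → best response Walk.
Side B against (Hold, Concede): payoffs 1, 5 → best response Hold.
Side B against (Hold, Hold): payoffs 2, -4 → best response Concede.
Side B against (Push, Concede): payoffs -4, 0 → best response Hold.
Side B against (Push, Hold): payoffs 5, -1 → best response Concede.
Side B against (Walk, Concede): payoffs 2, -2 → best response Concede.
Side B against (Walk, Hold): payoffs -3, -5 → best response Concede.
Mediator against (Hold, Concede): payoffs 1, -3 → best response Concede.
Mediator against (Hold, Hold): payoffs 4, -2 → best response Concede.
Mediator against (Push, Concede): payoffs -5, -4 → best response Hold.
Mediator against (Push, Hold): payoffs -5, -2 → best response Hold.
Mediator against (Walk, Concede): payoffs -5, 3 → best response Hold.
Mediator against (Walk, Hold): payoffs -1, 5 → best response Hold.
Mutual best responses: (Hold, Hold, Concede); (Push, Concede, Hold).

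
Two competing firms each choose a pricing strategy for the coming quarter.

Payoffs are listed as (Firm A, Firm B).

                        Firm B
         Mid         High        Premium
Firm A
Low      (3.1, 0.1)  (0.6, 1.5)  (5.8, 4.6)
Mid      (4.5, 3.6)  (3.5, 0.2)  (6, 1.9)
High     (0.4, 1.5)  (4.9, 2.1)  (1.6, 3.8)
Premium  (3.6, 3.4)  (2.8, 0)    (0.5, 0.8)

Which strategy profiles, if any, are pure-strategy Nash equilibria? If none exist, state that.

(Mid, Mid)

(Low, Mid): Firm A can switch to Mid (3.1 → 4.5). Not NE.
(Low, High): Firm A can switch to Mid (0.6 → 3.5). Not NE.
(Low, Premium): Firm A can switch to Mid (5.8 → 6). Not NE.
(Mid, Mid): Firm A gets 4.5, best alternative 3.6; Firm B gets 3.6, best alternative 1.9. No profitable deviation — NE.
(Mid, High): Firm A can switch to High (3.5 → 4.9). Not NE.
(Mid, Premium): Firm B can switch to Mid (1.9 → 3.6). Not NE.
(High, Mid): Firm A can switch to Low (0.4 → 3.1). Not NE.
(The remaining 5 profiles each have a profitable deviation by the same check.)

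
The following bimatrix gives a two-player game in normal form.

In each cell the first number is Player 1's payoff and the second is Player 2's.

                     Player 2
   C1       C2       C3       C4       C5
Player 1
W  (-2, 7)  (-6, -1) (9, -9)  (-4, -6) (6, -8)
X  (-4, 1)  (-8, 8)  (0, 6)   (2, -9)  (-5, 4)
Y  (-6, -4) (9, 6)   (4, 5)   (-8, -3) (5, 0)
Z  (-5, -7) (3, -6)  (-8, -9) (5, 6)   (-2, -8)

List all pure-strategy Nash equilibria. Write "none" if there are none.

(W, C1) and (Y, C2) and (Z, C4)

(W, C1): Player 1 gets -2, best alternative -4; Player 2 gets 7, best alternative -1. No profitable deviation — NE.
(W, C2): Player 1 can switch to Y (-6 → 9). Not NE.
(W, C3): Player 2 can switch to C1 (-9 → 7). Not NE.
(W, C4): Player 1 can switch to X (-4 → 2). Not NE.
(W, C5): Player 2 can switch to C1 (-8 → 7). Not NE.
(X, C1): Player 1 can switch to W (-4 → -2). Not NE.
(X, C2): Player 1 can switch to W (-8 → -6). Not NE.
(Y, C2): Player 1 gets 9, best alternative 3; Player 2 gets 6, best alternative 5. No profitable deviation — NE.
(Z, C4): Player 1 gets 5, best alternative 2; Player 2 gets 6, best alternative -6. No profitable deviation — NE.
(The remaining 11 profiles each have a profitable deviation by the same check.)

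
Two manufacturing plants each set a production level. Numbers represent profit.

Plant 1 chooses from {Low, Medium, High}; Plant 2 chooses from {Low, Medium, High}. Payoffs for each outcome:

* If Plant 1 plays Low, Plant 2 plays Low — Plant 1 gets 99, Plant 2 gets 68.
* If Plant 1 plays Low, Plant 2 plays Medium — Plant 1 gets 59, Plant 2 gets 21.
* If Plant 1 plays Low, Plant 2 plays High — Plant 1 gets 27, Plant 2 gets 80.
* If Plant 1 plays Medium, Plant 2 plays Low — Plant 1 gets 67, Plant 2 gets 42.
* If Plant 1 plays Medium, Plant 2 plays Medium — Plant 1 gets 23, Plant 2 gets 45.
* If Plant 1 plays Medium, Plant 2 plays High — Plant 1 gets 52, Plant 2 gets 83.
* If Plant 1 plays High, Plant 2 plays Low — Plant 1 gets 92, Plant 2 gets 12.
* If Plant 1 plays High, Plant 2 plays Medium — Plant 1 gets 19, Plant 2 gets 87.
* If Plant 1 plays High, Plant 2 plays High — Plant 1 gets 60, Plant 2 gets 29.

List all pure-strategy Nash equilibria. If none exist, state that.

none

Plant 1 against Low: payoffs 99, 67, 92 → best response Low.
Plant 1 against Medium: payoffs 59, 23, 19 → best response Low.
Plant 1 against High: payoffs 27, 52, 60 → best response High.
Plant 2 against Low: payoffs 68, 21, 80 → best response High.
Plant 2 against Medium: payoffs 42, 45, 83 → best response High.
Plant 2 against High: payoffs 12, 87, 29 → best response Medium.
No profile is a mutual best response for all players.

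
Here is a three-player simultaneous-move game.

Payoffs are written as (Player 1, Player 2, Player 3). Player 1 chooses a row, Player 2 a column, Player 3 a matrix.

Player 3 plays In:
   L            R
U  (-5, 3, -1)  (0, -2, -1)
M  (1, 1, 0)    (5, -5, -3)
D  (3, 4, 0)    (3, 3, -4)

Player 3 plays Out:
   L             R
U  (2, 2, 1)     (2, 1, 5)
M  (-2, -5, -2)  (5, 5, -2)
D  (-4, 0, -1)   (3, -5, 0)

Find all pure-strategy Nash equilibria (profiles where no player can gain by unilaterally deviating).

Player 1 against (L, In): payoffs -5, 1, 3 → best response D.
Player 1 against (L, Out): payoffs 2, -2, -4 → best response U.
Player 1 against (R, In): payoffs 0, 5, 3 → best response M.
Player 1 against (R, Out): payoffs 2, 5, 3 → best response M.
Player 2 against (U, In): payoffs 3, -2 → best response L.
Player 2 against (U, Out): payoffs 2, 1 → best response L.
Player 2 against (M, In): payoffs 1, -5 → best response L.
Player 2 against (M, Out): payoffs -5, 5 → best response R.
Player 2 against (D, In): payoffs 4, 3 → best response L.
Player 2 against (D, Out): payoffs 0, -5 → best response L.
Player 3 against (U, L): payoffs -1, 1 → best response Out.
Player 3 against (U, R): payoffs -1, 5 → best response Out.
Player 3 against (M, L): payoffs 0, -2 → best response In.
Player 3 against (M, R): payoffs -3, -2 → best response Out.
Player 3 against (D, L): payoffs 0, -1 → best response In.
Player 3 against (D, R): payoffs -4, 0 → best response Out.
Mutual best responses: (U, L, Out); (M, R, Out); (D, L, In).

Pure-strategy Nash equilibria: (U, L, Out); (M, R, Out); (D, L, In)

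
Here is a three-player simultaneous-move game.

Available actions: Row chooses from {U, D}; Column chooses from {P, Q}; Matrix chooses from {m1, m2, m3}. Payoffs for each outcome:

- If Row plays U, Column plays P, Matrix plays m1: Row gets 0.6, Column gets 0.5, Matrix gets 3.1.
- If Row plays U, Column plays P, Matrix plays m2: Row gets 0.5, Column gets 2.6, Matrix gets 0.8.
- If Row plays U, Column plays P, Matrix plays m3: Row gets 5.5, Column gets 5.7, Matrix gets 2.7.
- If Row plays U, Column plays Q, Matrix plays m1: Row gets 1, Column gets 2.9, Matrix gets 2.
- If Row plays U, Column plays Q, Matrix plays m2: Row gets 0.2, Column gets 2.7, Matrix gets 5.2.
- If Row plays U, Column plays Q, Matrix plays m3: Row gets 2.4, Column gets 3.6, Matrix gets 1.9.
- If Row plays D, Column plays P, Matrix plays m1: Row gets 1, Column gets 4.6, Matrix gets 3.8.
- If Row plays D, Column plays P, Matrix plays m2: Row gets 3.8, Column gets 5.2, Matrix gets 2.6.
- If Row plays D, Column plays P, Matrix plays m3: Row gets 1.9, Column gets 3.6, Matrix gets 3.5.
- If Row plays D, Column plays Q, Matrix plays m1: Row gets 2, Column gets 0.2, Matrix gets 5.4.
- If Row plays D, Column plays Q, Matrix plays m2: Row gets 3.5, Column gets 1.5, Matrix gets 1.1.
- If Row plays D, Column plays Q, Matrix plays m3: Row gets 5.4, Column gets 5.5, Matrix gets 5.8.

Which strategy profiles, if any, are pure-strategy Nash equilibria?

(U, P, m1): Row can switch to D (0.6 → 1). Not NE.
(U, P, m2): Row can switch to D (0.5 → 3.8). Not NE.
(U, P, m3): Matrix can switch to m1 (2.7 → 3.1). Not NE.
(U, Q, m1): Row can switch to D (1 → 2). Not NE.
(U, Q, m2): Row can switch to D (0.2 → 3.5). Not NE.
(U, Q, m3): Row can switch to D (2.4 → 5.4). Not NE.
(D, P, m1): Row gets 1, best alternative 0.6; Column gets 4.6, best alternative 0.2; Matrix gets 3.8, best alternative 3.5. No profitable deviation — NE.
(D, P, m2): Matrix can switch to m1 (2.6 → 3.8). Not NE.
(D, P, m3): Row can switch to U (1.9 → 5.5). Not NE.
(D, Q, m3): Row gets 5.4, best alternative 2.4; Column gets 5.5, best alternative 3.6; Matrix gets 5.8, best alternative 5.4. No profitable deviation — NE.
(The remaining 2 profiles each have a profitable deviation by the same check.)

The pure Nash equilibria are (D, P, m1) and (D, Q, m3).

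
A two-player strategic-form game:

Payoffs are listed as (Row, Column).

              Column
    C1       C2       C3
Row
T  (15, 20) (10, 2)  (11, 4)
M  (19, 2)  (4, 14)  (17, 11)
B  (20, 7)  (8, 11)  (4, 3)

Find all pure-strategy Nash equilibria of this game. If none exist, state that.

Row against C1: payoffs 15, 19, 20 → best response B.
Row against C2: payoffs 10, 4, 8 → best response T.
Row against C3: payoffs 11, 17, 4 → best response M.
Column against T: payoffs 20, 2, 4 → best response C1.
Column against M: payoffs 2, 14, 11 → best response C2.
Column against B: payoffs 7, 11, 3 → best response C2.
No profile is a mutual best response for all players.

No pure-strategy Nash equilibrium.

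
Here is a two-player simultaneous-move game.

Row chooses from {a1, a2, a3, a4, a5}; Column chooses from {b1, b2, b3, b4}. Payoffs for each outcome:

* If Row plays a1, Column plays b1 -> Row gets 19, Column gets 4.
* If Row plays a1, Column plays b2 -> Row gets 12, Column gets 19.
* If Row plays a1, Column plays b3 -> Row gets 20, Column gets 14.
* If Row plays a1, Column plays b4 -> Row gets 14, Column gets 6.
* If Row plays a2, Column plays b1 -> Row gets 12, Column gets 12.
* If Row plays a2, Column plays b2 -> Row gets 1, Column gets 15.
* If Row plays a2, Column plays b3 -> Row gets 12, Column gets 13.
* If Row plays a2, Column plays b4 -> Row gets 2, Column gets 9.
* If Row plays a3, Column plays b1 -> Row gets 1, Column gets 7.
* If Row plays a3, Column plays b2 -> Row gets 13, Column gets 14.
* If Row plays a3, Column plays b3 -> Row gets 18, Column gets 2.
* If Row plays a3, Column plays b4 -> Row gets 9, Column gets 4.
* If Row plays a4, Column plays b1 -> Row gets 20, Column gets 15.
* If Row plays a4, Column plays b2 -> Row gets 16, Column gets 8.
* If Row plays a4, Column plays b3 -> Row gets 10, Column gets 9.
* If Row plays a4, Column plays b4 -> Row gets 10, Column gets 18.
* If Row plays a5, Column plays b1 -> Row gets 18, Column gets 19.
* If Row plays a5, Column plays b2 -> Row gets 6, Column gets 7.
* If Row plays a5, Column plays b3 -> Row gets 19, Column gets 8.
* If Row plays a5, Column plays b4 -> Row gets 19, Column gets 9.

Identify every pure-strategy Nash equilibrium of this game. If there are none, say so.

Row against b1: payoffs 19, 12, 1, 20, 18 → best response a4.
Row against b2: payoffs 12, 1, 13, 16, 6 → best response a4.
Row against b3: payoffs 20, 12, 18, 10, 19 → best response a1.
Row against b4: payoffs 14, 2, 9, 10, 19 → best response a5.
Column against a1: payoffs 4, 19, 14, 6 → best response b2.
Column against a2: payoffs 12, 15, 13, 9 → best response b2.
Column against a3: payoffs 7, 14, 2, 4 → best response b2.
Column against a4: payoffs 15, 8, 9, 18 → best response b4.
Column against a5: payoffs 19, 7, 8, 9 → best response b1.
No profile is a mutual best response for all players.

none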